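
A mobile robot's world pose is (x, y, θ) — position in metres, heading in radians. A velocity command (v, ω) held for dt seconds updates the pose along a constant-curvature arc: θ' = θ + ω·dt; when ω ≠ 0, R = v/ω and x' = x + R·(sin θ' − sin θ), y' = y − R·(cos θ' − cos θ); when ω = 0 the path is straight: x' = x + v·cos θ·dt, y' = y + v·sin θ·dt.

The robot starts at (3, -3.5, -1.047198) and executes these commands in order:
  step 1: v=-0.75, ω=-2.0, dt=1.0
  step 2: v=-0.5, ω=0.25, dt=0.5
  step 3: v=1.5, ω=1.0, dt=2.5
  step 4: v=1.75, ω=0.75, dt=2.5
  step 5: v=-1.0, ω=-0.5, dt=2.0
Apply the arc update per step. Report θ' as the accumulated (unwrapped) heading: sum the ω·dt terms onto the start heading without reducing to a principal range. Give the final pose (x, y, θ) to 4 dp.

(5.4101, -5.4417, 0.4528)

step 1: θ'=-3.0472 (R=0.3750) → pose (3.2894, -2.9392, -3.0472)
step 2: θ'=-2.9222 (R=-2.0000) → pose (3.5362, -2.9001, -2.9222)
step 3: θ'=-0.4222 (R=1.5000) → pose (3.2480, -5.7325, -0.4222)
step 4: θ'=1.4528 (R=2.3333) → pose (6.5212, -3.8787, 1.4528)
step 5: θ'=0.4528 (R=2.0000) → pose (5.4101, -5.4417, 0.4528)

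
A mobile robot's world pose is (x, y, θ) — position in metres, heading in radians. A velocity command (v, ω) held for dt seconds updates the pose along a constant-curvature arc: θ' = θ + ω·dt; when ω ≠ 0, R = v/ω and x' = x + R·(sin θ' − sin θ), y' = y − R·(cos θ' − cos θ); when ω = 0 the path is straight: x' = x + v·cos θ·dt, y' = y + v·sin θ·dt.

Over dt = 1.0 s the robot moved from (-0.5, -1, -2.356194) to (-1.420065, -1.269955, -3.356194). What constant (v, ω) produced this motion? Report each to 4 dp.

v = 1.0000, ω = -1.0000

Δθ = -3.356194 − -2.356194 = -1.000000
ω = Δθ/dt = -1.000000/1.0 = -1.0000
R = Δx/(sin θ' − sin θ) = -1.0000
v = R·ω = -1.0000·-1.0000 = 1.0000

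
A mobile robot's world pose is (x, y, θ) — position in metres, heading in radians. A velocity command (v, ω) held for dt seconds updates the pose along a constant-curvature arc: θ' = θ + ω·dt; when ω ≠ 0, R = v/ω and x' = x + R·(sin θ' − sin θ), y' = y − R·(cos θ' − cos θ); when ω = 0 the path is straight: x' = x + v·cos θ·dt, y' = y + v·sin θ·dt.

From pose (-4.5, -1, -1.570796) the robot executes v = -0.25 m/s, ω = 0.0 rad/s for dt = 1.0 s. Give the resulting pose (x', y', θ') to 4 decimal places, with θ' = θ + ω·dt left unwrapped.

(-4.5000, -0.7500, -1.5708)

θ' = -1.5708 + 0.0·1.0 = -1.5708
ω = 0 → straight: x' = -4.5 + -0.25·cos(-1.5708)·1.0 = -4.5000
y' = -1 + -0.25·sin(-1.5708)·1.0 = -0.7500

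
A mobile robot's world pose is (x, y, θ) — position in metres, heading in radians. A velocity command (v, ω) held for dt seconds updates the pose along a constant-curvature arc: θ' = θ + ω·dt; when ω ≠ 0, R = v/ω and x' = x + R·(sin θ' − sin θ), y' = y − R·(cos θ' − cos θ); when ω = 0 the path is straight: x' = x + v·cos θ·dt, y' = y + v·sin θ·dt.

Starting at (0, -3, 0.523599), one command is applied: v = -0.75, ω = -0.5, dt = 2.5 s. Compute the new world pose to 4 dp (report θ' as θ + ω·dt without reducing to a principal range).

(-1.7463, -2.8223, -0.7264)

θ' = 0.5236 + -0.5·2.5 = -0.7264
R = v/ω = -0.75/-0.5 = 1.5000
x' = 0 + 1.5000·(sin -0.7264 − sin 0.5236) = -1.7463
y' = -3 − 1.5000·(cos -0.7264 − cos 0.5236) = -2.8223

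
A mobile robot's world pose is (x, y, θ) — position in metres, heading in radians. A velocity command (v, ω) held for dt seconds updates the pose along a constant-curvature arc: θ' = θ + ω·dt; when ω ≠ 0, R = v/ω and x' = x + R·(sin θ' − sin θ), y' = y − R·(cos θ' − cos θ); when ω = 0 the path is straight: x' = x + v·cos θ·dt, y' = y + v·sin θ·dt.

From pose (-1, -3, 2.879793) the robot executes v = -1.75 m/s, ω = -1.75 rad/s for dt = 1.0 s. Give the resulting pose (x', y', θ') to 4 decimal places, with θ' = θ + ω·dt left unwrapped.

(-0.3545, -4.3928, 1.1298)

θ' = 2.8798 + -1.75·1.0 = 1.1298
R = v/ω = -1.75/-1.75 = 1.0000
x' = -1 + 1.0000·(sin 1.1298 − sin 2.8798) = -0.3545
y' = -3 − 1.0000·(cos 1.1298 − cos 2.8798) = -4.3928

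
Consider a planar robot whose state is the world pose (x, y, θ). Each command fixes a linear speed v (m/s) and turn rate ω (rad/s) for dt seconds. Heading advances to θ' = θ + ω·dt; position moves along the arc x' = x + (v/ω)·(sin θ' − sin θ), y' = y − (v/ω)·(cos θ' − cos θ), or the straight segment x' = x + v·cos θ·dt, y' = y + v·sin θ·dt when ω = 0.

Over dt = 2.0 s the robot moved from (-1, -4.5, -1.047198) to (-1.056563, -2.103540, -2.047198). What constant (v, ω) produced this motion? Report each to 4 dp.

v = -1.2500, ω = -0.5000

Δθ = -2.047198 − -1.047198 = -1.000000
ω = Δθ/dt = -1.000000/2.0 = -0.5000
R = −Δy/(cos θ' − cos θ) = 2.5000
v = R·ω = 2.5000·-0.5000 = -1.2500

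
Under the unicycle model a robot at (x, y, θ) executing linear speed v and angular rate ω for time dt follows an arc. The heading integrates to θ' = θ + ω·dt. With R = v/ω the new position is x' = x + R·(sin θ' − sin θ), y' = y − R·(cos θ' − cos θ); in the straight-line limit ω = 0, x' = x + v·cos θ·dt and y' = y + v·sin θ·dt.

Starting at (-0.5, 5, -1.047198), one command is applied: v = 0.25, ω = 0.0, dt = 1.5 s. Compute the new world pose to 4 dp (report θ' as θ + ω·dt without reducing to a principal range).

(-0.3125, 4.6752, -1.0472)

θ' = -1.0472 + 0.0·1.5 = -1.0472
ω = 0 → straight: x' = -0.5 + 0.25·cos(-1.0472)·1.5 = -0.3125
y' = 5 + 0.25·sin(-1.0472)·1.5 = 4.6752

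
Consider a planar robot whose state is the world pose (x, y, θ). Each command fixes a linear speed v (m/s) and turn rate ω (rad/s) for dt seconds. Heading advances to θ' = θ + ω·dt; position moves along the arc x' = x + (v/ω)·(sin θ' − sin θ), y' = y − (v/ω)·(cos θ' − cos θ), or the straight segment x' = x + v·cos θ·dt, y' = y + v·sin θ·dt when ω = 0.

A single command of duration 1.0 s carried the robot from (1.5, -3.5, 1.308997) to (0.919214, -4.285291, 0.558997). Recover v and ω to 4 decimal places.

Δθ = 0.558997 − 1.308997 = -0.750000
ω = Δθ/dt = -0.750000/1.0 = -0.7500
R = −Δy/(cos θ' − cos θ) = 1.3333
v = R·ω = 1.3333·-0.7500 = -1.0000

v = -1.0000, ω = -0.7500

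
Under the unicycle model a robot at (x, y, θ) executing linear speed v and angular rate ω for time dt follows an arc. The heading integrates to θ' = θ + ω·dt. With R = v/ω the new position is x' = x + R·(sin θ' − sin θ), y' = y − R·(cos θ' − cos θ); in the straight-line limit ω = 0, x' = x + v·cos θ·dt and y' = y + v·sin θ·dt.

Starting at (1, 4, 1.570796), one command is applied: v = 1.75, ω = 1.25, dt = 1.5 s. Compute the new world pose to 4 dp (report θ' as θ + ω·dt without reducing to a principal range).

θ' = 1.5708 + 1.25·1.5 = 3.4458
R = v/ω = 1.75/1.25 = 1.4000
x' = 1 + 1.4000·(sin 3.4458 − sin 1.5708) = -0.8193
y' = 4 − 1.4000·(cos 3.4458 − cos 1.5708) = 5.3357

(-0.8193, 5.3357, 3.4458)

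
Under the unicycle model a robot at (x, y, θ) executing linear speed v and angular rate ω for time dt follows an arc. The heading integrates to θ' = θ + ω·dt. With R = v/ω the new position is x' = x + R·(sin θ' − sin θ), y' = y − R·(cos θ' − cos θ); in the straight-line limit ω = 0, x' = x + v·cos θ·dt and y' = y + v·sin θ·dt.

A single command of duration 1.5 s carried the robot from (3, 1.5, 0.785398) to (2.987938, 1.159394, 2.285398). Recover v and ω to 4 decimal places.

Δθ = 2.285398 − 0.785398 = 1.500000
ω = Δθ/dt = 1.500000/1.5 = 1.0000
R = −Δy/(cos θ' − cos θ) = -0.2500
v = R·ω = -0.2500·1.0000 = -0.2500

v = -0.2500, ω = 1.0000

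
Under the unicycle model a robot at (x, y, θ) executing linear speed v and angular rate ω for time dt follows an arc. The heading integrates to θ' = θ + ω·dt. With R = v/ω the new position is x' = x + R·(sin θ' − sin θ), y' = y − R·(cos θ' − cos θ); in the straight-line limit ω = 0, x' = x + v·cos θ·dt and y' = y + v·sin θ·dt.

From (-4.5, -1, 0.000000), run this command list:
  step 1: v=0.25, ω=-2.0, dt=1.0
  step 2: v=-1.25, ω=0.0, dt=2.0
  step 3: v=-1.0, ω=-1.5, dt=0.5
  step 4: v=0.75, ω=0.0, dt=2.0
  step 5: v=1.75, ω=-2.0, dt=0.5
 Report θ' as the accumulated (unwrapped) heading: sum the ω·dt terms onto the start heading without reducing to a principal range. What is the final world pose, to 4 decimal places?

(-5.2147, 0.9533, -3.7500)

step 1: θ'=-2.0000 (R=-0.1250) → pose (-4.3863, -1.1770, -2.0000)
step 2: θ'=-2.0000 (straight) → pose (-3.3460, 1.0962, -2.0000)
step 3: θ'=-2.7500 (R=0.6667) → pose (-2.9942, 1.4350, -2.7500)
step 4: θ'=-2.7500 (straight) → pose (-4.3807, 0.8625, -2.7500)
step 5: θ'=-3.7500 (R=-0.8750) → pose (-5.2147, 0.9533, -3.7500)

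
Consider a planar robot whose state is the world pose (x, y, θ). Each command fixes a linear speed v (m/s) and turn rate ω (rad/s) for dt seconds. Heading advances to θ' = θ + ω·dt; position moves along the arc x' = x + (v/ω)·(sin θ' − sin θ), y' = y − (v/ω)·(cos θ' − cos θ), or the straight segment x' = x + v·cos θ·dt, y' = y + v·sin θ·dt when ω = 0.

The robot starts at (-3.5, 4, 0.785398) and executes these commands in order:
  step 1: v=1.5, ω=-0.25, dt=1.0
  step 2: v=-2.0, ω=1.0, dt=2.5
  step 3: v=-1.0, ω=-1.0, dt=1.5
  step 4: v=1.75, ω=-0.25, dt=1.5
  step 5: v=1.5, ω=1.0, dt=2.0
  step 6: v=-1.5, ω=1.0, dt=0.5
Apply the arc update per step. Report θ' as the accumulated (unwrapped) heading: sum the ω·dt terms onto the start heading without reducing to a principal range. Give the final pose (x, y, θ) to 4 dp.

(-0.7279, 5.0195, 3.6604)

step 1: θ'=0.5354 (R=-6.0000) → pose (-2.3185, 4.9178, 0.5354)
step 2: θ'=3.0354 (R=-2.0000) → pose (-1.5101, 1.2089, 3.0354)
step 3: θ'=1.5354 (R=1.0000) → pose (-0.6167, 0.1791, 1.5354)
step 4: θ'=1.1604 (R=-7.0000) → pose (-0.0398, 2.7242, 1.1604)
step 5: θ'=3.1604 (R=1.5000) → pose (-1.4435, 4.8224, 3.1604)
step 6: θ'=3.6604 (R=-1.5000) → pose (-0.7279, 5.0195, 3.6604)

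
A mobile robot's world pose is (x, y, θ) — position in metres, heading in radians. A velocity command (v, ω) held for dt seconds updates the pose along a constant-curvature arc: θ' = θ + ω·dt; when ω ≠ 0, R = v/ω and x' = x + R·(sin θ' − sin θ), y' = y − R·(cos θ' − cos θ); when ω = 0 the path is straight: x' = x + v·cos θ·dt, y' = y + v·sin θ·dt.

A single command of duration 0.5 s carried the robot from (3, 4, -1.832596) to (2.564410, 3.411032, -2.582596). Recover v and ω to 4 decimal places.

Δθ = -2.582596 − -1.832596 = -0.750000
ω = Δθ/dt = -0.750000/0.5 = -1.5000
R = −Δy/(cos θ' − cos θ) = -1.0000
v = R·ω = -1.0000·-1.5000 = 1.5000

v = 1.5000, ω = -1.5000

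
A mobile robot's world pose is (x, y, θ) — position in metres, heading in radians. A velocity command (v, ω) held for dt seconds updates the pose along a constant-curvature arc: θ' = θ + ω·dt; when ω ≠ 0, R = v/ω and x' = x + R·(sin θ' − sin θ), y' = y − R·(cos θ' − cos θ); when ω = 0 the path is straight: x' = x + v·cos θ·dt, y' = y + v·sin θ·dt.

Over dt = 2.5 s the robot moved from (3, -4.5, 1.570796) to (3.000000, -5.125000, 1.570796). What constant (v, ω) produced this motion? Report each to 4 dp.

Δθ = 1.570796 − 1.570796 = 0.000000
ω = Δθ/dt = 0.000000/2.5 = 0.0000
ω = 0 → v = (Δx·cos θ + Δy·sin θ)/dt = -0.2500

v = -0.2500, ω = 0.0000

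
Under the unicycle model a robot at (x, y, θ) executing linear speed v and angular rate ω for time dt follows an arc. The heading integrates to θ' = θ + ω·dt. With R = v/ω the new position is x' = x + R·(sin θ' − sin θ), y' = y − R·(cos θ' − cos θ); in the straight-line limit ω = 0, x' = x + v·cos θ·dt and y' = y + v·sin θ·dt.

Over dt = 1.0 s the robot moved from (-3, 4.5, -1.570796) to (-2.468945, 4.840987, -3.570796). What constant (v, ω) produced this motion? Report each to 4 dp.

v = -0.7500, ω = -2.0000

Δθ = -3.570796 − -1.570796 = -2.000000
ω = Δθ/dt = -2.000000/1.0 = -2.0000
R = Δx/(sin θ' − sin θ) = 0.3750
v = R·ω = 0.3750·-2.0000 = -0.7500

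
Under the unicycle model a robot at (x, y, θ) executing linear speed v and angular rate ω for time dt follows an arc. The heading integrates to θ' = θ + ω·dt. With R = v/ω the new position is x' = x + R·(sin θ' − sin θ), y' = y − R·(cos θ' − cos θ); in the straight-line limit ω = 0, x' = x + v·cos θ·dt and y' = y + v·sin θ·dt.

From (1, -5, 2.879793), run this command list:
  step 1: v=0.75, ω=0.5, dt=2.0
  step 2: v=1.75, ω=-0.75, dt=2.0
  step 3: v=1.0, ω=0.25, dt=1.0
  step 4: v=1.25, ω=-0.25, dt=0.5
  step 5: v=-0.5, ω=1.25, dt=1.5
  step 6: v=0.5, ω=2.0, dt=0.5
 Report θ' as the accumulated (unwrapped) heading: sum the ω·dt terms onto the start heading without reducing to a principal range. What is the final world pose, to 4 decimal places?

step 1: θ'=3.8798 (R=1.5000) → pose (-0.3977, -5.3394, 3.8798)
step 2: θ'=2.3798 (R=-2.3333) → pose (-3.5784, -5.3018, 2.3798)
step 3: θ'=2.6298 (R=4.0000) → pose (-4.3803, -4.7088, 2.6298)
step 4: θ'=2.5048 (R=-5.0000) → pose (-4.9047, -4.3694, 2.5048)
step 5: θ'=4.3798 (R=-0.4000) → pose (-4.2888, -4.1784, 4.3798)
step 6: θ'=5.3798 (R=0.2500) → pose (-4.2489, -4.4148, 5.3798)

(-4.2489, -4.4148, 5.3798)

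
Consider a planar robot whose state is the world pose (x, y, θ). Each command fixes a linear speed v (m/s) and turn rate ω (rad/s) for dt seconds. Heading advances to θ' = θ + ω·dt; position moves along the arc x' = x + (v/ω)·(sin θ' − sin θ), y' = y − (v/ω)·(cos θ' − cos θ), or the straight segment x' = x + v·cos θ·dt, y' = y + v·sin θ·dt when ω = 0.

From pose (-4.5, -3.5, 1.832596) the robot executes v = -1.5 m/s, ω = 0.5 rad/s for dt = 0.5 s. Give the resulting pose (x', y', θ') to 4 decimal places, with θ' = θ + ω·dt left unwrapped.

(-4.2178, -4.1928, 2.0826)

θ' = 1.8326 + 0.5·0.5 = 2.0826
R = v/ω = -1.5/0.5 = -3.0000
x' = -4.5 + -3.0000·(sin 2.0826 − sin 1.8326) = -4.2178
y' = -3.5 − -3.0000·(cos 2.0826 − cos 1.8326) = -4.1928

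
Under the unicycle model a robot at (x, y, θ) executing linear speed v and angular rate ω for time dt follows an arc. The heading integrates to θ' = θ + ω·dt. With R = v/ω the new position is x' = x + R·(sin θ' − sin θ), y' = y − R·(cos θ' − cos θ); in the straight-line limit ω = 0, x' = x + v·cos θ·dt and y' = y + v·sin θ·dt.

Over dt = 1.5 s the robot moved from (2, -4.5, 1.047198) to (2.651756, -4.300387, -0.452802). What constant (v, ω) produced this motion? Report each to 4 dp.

Δθ = -0.452802 − 1.047198 = -1.500000
ω = Δθ/dt = -1.500000/1.5 = -1.0000
R = Δx/(sin θ' − sin θ) = -0.5000
v = R·ω = -0.5000·-1.0000 = 0.5000

v = 0.5000, ω = -1.0000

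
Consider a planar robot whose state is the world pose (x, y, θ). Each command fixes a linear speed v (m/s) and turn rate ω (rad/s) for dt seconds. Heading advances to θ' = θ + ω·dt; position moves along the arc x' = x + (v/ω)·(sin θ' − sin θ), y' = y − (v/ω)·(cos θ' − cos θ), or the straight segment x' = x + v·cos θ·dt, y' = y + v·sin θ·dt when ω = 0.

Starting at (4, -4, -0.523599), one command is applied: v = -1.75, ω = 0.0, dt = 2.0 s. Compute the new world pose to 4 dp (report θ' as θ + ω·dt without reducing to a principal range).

θ' = -0.5236 + 0.0·2.0 = -0.5236
ω = 0 → straight: x' = 4 + -1.75·cos(-0.5236)·2.0 = 0.9689
y' = -4 + -1.75·sin(-0.5236)·2.0 = -2.2500

(0.9689, -2.2500, -0.5236)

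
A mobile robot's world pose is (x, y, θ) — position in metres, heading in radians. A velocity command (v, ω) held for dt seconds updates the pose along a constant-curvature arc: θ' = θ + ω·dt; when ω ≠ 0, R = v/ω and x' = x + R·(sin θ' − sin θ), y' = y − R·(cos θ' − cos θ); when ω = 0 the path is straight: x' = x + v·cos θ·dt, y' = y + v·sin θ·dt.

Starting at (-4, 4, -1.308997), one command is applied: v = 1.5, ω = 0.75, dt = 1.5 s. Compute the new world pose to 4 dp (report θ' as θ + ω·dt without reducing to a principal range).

θ' = -1.3090 + 0.75·1.5 = -0.1840
R = v/ω = 1.5/0.75 = 2.0000
x' = -4 + 2.0000·(sin -0.1840 − sin -1.3090) = -2.4341
y' = 4 − 2.0000·(cos -0.1840 − cos -1.3090) = 2.5514

(-2.4341, 2.5514, -0.1840)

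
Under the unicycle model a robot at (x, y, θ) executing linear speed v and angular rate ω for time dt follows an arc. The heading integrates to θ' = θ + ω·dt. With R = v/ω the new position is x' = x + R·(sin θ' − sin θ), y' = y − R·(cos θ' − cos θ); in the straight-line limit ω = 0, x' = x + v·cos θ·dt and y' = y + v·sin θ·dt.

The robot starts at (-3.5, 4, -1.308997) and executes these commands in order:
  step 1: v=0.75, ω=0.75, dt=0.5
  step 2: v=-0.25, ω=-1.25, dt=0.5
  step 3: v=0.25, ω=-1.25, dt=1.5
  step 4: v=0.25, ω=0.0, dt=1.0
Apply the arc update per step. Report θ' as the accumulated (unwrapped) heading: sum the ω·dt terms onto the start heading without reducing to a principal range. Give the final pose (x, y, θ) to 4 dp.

(-3.8743, 3.6590, -3.4340)

step 1: θ'=-0.9340 (R=1.0000) → pose (-3.3381, 3.6642, -0.9340)
step 2: θ'=-1.5590 (R=0.2000) → pose (-3.3773, 3.7808, -1.5590)
step 3: θ'=-3.4340 (R=-0.2000) → pose (-3.6349, 3.5869, -3.4340)
step 4: θ'=-3.4340 (straight) → pose (-3.8743, 3.6590, -3.4340)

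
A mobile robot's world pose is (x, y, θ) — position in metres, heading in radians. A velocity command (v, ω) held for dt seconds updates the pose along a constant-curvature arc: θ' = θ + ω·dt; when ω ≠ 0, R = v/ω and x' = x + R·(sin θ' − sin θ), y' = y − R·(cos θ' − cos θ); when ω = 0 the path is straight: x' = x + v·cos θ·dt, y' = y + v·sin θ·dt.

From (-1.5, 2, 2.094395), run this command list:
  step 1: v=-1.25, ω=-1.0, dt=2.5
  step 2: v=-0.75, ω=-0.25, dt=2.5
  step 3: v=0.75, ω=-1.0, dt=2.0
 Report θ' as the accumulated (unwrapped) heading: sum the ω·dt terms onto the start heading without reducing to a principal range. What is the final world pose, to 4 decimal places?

(-5.0250, 0.3090, -3.0306)

step 1: θ'=-0.4056 (R=1.2500) → pose (-3.0758, 0.2264, -0.4056)
step 2: θ'=-1.0306 (R=3.0000) → pose (-4.4649, 1.4401, -1.0306)
step 3: θ'=-3.0306 (R=-0.7500) → pose (-5.0250, 0.3090, -3.0306)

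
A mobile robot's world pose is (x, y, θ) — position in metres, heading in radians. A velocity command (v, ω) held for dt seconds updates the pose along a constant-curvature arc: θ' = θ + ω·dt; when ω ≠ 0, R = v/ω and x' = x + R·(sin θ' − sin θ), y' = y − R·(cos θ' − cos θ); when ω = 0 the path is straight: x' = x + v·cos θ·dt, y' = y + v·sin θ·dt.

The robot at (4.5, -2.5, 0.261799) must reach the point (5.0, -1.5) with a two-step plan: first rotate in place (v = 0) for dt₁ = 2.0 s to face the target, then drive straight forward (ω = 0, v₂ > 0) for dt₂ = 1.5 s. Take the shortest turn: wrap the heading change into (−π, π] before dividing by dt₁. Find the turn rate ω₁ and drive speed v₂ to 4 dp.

heading to target = atan2(-1.5−-2.5, 5−4.5) = 1.1071
Δθ = wrap(1.1071 − 0.2618) = 0.8453; ω₁ = Δθ/dt₁ = 0.4227
distance = √((5−4.5)² + (-1.5−-2.5)²) = 1.1180; v₂ = distance/dt₂ = 0.7454

ω₁ = 0.4227, v₂ = 0.7454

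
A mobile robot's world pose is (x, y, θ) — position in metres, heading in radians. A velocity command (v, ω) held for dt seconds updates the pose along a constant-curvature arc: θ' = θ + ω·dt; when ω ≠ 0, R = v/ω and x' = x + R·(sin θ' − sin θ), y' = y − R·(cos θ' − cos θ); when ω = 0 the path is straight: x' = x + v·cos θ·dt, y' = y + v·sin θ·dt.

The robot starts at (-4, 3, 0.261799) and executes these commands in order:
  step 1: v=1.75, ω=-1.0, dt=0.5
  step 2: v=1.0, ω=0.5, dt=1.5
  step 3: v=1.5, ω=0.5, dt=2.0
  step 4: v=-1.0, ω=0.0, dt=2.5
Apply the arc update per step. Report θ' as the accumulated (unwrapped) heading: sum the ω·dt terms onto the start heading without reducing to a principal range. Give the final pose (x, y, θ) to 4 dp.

step 1: θ'=-0.2382 (R=-1.7500) → pose (-3.1341, 3.0102, -0.2382)
step 2: θ'=0.5118 (R=2.0000) → pose (-1.6827, 3.2100, 0.5118)
step 3: θ'=1.5118 (R=3.0000) → pose (-0.1572, 5.6487, 1.5118)
step 4: θ'=1.5118 (straight) → pose (-0.3046, 3.1531, 1.5118)

(-0.3046, 3.1531, 1.5118)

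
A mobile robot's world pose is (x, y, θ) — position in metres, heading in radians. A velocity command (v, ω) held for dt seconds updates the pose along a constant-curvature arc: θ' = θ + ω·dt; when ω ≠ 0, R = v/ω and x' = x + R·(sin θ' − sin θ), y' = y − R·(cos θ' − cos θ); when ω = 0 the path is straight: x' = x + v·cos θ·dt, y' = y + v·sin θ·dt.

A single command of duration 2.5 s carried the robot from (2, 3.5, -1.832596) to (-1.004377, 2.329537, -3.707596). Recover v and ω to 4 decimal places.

v = 1.5000, ω = -0.7500

Δθ = -3.707596 − -1.832596 = -1.875000
ω = Δθ/dt = -1.875000/2.5 = -0.7500
R = Δx/(sin θ' − sin θ) = -2.0000
v = R·ω = -2.0000·-0.7500 = 1.5000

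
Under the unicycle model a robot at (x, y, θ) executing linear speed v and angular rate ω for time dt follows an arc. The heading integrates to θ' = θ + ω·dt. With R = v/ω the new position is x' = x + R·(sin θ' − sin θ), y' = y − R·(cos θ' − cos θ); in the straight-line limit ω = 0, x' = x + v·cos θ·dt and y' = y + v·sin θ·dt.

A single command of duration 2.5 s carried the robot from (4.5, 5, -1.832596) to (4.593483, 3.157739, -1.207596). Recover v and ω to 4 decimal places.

v = 0.7500, ω = 0.2500

Δθ = -1.207596 − -1.832596 = 0.625000
ω = Δθ/dt = 0.625000/2.5 = 0.2500
R = −Δy/(cos θ' − cos θ) = 3.0000
v = R·ω = 3.0000·0.2500 = 0.7500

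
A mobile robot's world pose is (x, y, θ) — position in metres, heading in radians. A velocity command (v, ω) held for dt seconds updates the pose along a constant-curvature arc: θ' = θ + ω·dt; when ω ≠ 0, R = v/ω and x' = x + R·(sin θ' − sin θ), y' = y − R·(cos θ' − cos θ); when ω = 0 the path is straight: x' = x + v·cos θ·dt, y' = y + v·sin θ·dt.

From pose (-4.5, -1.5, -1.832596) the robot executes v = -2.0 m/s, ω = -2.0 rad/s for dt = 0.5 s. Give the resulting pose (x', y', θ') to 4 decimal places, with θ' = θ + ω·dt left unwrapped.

(-3.8382, -0.8062, -2.8326)

θ' = -1.8326 + -2.0·0.5 = -2.8326
R = v/ω = -2.0/-2.0 = 1.0000
x' = -4.5 + 1.0000·(sin -2.8326 − sin -1.8326) = -3.8382
y' = -1.5 − 1.0000·(cos -2.8326 − cos -1.8326) = -0.8062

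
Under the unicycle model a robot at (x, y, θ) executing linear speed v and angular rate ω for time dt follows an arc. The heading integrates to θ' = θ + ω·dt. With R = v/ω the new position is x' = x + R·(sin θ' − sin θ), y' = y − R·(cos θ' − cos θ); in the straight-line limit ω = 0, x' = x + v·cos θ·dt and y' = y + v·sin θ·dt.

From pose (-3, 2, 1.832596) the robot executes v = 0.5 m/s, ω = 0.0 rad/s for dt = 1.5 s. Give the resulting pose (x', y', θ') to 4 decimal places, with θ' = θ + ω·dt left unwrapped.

θ' = 1.8326 + 0.0·1.5 = 1.8326
ω = 0 → straight: x' = -3 + 0.5·cos(1.8326)·1.5 = -3.1941
y' = 2 + 0.5·sin(1.8326)·1.5 = 2.7244

(-3.1941, 2.7244, 1.8326)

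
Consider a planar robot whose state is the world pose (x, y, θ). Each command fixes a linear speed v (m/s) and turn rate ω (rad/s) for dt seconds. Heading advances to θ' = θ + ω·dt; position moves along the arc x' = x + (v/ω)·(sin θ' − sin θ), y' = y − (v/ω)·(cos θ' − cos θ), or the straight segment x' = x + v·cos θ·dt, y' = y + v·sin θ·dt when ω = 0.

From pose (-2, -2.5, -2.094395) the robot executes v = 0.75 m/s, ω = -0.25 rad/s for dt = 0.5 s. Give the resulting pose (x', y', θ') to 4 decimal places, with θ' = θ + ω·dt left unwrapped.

(-2.2073, -2.8122, -2.2194)

θ' = -2.0944 + -0.25·0.5 = -2.2194
R = v/ω = 0.75/-0.25 = -3.0000
x' = -2 + -3.0000·(sin -2.2194 − sin -2.0944) = -2.2073
y' = -2.5 − -3.0000·(cos -2.2194 − cos -2.0944) = -2.8122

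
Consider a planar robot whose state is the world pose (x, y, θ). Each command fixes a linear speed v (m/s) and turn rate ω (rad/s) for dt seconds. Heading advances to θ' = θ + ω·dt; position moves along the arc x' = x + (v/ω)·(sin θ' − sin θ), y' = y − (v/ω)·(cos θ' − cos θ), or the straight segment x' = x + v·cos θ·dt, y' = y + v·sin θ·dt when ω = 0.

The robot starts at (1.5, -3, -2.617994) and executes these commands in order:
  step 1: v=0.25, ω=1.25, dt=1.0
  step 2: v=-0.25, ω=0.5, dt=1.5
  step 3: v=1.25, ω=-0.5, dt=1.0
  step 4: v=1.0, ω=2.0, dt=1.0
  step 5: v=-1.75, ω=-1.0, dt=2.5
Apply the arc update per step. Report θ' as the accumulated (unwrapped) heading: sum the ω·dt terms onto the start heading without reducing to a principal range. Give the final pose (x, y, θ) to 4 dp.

step 1: θ'=-1.3680 (R=0.2000) → pose (1.4041, -3.2135, -1.3680)
step 2: θ'=-0.6180 (R=-0.5000) → pose (1.2040, -2.9067, -0.6180)
step 3: θ'=-1.1180 (R=-2.5000) → pose (2.0036, -3.8506, -1.1180)
step 4: θ'=0.8820 (R=0.5000) → pose (2.8392, -3.9496, 0.8820)
step 5: θ'=-1.6180 (R=1.7500) → pose (-0.2599, -2.7547, -1.6180)

(-0.2599, -2.7547, -1.6180)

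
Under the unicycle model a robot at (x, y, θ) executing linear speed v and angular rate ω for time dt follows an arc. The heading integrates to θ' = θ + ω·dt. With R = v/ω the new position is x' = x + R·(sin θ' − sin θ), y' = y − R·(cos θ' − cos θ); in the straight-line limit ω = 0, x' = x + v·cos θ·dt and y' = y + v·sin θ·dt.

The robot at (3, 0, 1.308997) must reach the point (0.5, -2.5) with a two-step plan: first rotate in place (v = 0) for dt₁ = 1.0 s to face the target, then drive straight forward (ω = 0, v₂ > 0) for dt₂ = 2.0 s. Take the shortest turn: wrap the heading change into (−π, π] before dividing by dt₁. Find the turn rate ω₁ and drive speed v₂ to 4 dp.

heading to target = atan2(-2.5−0, 0.5−3) = -2.3562
Δθ = wrap(-2.3562 − 1.3090) = 2.6180; ω₁ = Δθ/dt₁ = 2.6180
distance = √((0.5−3)² + (-2.5−0)²) = 3.5355; v₂ = distance/dt₂ = 1.7678

ω₁ = 2.6180, v₂ = 1.7678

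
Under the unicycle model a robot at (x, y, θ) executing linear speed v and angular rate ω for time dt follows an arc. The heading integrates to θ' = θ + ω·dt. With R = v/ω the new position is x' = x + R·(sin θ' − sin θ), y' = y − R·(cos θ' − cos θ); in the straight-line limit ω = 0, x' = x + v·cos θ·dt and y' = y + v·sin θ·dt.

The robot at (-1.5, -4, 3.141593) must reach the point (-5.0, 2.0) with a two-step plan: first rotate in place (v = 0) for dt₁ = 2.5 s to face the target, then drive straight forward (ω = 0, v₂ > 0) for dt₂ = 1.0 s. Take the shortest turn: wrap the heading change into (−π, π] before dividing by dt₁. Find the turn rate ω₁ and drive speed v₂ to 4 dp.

ω₁ = -0.4171, v₂ = 6.9462

heading to target = atan2(2−-4, -5−-1.5) = 2.0989
Δθ = wrap(2.0989 − 3.1416) = -1.0427; ω₁ = Δθ/dt₁ = -0.4171
distance = √((-5−-1.5)² + (2−-4)²) = 6.9462; v₂ = distance/dt₂ = 6.9462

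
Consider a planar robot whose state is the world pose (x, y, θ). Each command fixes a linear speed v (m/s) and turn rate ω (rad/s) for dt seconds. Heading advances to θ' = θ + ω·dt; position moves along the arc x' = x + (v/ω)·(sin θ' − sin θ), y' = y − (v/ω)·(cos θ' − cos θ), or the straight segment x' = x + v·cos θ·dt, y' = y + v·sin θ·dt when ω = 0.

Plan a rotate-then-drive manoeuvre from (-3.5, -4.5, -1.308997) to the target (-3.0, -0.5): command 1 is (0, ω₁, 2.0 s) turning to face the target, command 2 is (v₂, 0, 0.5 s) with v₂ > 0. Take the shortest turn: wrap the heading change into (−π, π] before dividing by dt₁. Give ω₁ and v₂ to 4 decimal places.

heading to target = atan2(-0.5−-4.5, -3−-3.5) = 1.4464
Δθ = wrap(1.4464 − -1.3090) = 2.7554; ω₁ = Δθ/dt₁ = 1.3777
distance = √((-3−-3.5)² + (-0.5−-4.5)²) = 4.0311; v₂ = distance/dt₂ = 8.0623

ω₁ = 1.3777, v₂ = 8.0623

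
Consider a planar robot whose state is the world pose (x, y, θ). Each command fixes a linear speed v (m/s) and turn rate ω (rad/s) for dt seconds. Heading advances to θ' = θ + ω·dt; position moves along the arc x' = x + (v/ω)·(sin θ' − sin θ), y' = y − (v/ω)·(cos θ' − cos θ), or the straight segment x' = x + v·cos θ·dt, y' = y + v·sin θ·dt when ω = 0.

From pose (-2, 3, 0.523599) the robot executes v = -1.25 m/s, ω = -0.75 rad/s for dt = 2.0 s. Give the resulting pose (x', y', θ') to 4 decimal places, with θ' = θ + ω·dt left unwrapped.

θ' = 0.5236 + -0.75·2.0 = -0.9764
R = v/ω = -1.25/-0.75 = 1.6667
x' = -2 + 1.6667·(sin -0.9764 − sin 0.5236) = -4.2141
y' = 3 − 1.6667·(cos -0.9764 − cos 0.5236) = 3.5100

(-4.2141, 3.5100, -0.9764)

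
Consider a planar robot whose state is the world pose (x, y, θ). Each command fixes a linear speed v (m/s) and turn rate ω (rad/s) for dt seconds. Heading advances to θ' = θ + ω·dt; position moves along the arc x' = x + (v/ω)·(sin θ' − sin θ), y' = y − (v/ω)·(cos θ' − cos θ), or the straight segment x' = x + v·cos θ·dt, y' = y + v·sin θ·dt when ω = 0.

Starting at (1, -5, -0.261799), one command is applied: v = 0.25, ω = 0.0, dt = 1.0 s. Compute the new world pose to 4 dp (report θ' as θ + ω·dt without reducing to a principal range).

θ' = -0.2618 + 0.0·1.0 = -0.2618
ω = 0 → straight: x' = 1 + 0.25·cos(-0.2618)·1.0 = 1.2415
y' = -5 + 0.25·sin(-0.2618)·1.0 = -5.0647

(1.2415, -5.0647, -0.2618)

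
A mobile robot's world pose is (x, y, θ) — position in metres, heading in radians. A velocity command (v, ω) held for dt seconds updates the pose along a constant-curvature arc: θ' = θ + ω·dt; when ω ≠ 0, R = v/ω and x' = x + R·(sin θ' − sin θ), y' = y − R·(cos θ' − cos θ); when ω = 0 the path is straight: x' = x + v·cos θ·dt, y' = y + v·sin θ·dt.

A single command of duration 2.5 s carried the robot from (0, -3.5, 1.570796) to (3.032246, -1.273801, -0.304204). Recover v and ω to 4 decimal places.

Δθ = -0.304204 − 1.570796 = -1.875000
ω = Δθ/dt = -1.875000/2.5 = -0.7500
R = Δx/(sin θ' − sin θ) = -2.3333
v = R·ω = -2.3333·-0.7500 = 1.7500

v = 1.7500, ω = -0.7500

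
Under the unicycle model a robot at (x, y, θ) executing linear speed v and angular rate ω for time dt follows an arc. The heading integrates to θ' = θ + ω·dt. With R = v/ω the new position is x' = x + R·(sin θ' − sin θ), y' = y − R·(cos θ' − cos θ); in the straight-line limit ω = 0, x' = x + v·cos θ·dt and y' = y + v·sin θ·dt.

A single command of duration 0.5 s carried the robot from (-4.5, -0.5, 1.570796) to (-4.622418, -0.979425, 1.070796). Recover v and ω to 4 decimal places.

v = -1.0000, ω = -1.0000

Δθ = 1.070796 − 1.570796 = -0.500000
ω = Δθ/dt = -0.500000/0.5 = -1.0000
R = −Δy/(cos θ' − cos θ) = 1.0000
v = R·ω = 1.0000·-1.0000 = -1.0000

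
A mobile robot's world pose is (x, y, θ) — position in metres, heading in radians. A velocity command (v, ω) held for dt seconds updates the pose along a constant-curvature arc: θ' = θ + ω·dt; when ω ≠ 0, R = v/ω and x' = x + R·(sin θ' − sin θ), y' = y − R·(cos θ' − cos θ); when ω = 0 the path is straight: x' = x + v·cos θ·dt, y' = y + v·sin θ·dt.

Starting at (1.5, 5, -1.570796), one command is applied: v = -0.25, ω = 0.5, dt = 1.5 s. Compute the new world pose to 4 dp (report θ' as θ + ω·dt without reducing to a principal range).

(1.3658, 5.3408, -0.8208)

θ' = -1.5708 + 0.5·1.5 = -0.8208
R = v/ω = -0.25/0.5 = -0.5000
x' = 1.5 + -0.5000·(sin -0.8208 − sin -1.5708) = 1.3658
y' = 5 − -0.5000·(cos -0.8208 − cos -1.5708) = 5.3408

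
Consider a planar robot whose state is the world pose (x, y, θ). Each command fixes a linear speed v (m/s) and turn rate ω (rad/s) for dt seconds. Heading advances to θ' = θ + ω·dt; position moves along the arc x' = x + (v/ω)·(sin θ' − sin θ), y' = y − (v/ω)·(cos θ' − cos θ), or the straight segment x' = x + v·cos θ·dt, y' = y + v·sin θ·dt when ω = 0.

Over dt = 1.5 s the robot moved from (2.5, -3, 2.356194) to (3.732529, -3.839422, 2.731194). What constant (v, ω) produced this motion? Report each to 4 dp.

v = -1.0000, ω = 0.2500

Δθ = 2.731194 − 2.356194 = 0.375000
ω = Δθ/dt = 0.375000/1.5 = 0.2500
R = Δx/(sin θ' − sin θ) = -4.0000
v = R·ω = -4.0000·0.2500 = -1.0000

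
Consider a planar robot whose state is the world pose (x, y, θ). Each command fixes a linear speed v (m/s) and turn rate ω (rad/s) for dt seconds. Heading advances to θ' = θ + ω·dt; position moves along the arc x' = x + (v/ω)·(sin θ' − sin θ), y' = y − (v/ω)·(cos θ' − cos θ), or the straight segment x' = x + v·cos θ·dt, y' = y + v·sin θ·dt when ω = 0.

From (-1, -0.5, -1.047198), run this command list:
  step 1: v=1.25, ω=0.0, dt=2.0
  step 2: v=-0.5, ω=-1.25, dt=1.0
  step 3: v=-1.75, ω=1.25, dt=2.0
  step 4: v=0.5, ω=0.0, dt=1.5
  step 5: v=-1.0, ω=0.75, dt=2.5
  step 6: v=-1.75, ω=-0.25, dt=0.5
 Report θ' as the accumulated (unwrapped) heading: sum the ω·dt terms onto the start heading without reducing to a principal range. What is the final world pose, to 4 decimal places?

step 1: θ'=-1.0472 (straight) → pose (0.2500, -2.6651, -1.0472)
step 2: θ'=-2.2972 (R=0.4000) → pose (0.2974, -2.1994, -2.2972)
step 3: θ'=0.2028 (R=-1.4000) → pose (-1.0312, 0.1018, 0.2028)
step 4: θ'=0.2028 (straight) → pose (-0.2966, 0.2528, 0.2028)
step 5: θ'=2.0778 (R=-1.3333) → pose (-1.1936, -1.7006, 2.0778)
step 6: θ'=1.9528 (R=7.0000) → pose (-0.8176, -2.4900, 1.9528)

(-0.8176, -2.4900, 1.9528)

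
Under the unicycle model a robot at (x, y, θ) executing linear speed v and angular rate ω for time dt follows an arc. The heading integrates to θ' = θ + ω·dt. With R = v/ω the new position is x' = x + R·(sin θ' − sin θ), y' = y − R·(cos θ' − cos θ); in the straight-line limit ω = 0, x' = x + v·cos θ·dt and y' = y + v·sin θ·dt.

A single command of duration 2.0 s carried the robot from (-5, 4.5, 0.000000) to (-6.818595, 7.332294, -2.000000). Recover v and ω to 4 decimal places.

v = -2.0000, ω = -1.0000

Δθ = -2.000000 − 0.000000 = -2.000000
ω = Δθ/dt = -2.000000/2.0 = -1.0000
R = −Δy/(cos θ' − cos θ) = 2.0000
v = R·ω = 2.0000·-1.0000 = -2.0000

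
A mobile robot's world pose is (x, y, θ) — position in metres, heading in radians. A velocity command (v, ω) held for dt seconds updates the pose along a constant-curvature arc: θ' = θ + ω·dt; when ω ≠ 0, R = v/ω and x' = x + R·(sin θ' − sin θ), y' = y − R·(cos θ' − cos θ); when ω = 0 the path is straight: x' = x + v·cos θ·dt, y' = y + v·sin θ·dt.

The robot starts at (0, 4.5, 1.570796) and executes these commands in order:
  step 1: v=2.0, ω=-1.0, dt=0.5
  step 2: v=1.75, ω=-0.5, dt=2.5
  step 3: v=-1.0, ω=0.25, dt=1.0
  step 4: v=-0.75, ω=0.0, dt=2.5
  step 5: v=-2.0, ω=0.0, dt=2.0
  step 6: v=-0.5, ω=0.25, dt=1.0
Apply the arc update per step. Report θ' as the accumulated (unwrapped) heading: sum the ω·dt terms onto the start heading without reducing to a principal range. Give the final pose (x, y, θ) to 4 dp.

step 1: θ'=1.0708 (R=-2.0000) → pose (0.2448, 5.4589, 1.0708)
step 2: θ'=-0.1792 (R=-3.5000) → pose (3.9402, 7.2248, -0.1792)
step 3: θ'=0.0708 (R=-4.0000) → pose (2.9443, 7.2788, 0.0708)
step 4: θ'=0.0708 (straight) → pose (1.0740, 7.1462, 0.0708)
step 5: θ'=0.0708 (straight) → pose (-2.9160, 6.8633, 0.0708)
step 6: θ'=0.3208 (R=-2.0000) → pose (-3.4052, 6.7662, 0.3208)

(-3.4052, 6.7662, 0.3208)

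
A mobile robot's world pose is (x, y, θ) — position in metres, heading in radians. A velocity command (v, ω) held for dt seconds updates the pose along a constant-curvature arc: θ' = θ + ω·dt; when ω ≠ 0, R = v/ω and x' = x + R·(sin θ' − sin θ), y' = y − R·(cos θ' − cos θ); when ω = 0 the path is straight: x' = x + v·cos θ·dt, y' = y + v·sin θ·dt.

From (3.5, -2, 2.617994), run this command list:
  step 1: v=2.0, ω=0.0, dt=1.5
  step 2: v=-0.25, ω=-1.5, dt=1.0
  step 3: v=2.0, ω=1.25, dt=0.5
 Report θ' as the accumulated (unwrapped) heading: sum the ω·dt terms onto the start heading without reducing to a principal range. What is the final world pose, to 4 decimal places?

(1.1060, 0.2569, 1.7430)

step 1: θ'=2.6180 (straight) → pose (0.9019, -0.5000, 2.6180)
step 2: θ'=1.1180 (R=0.1667) → pose (0.9685, -0.7173, 1.1180)
step 3: θ'=1.7430 (R=1.6000) → pose (1.1060, 0.2569, 1.7430)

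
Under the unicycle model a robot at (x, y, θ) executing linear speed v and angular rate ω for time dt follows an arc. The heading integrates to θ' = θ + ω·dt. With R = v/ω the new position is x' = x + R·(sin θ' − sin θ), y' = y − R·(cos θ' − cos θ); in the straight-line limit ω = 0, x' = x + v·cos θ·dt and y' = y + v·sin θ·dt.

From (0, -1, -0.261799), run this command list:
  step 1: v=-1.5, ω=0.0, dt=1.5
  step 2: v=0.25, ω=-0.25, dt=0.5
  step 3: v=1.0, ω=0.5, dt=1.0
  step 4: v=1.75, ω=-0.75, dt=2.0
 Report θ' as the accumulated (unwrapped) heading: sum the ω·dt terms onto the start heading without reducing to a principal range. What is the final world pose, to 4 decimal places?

(1.4830, -2.4839, -1.3868)

step 1: θ'=-0.2618 (straight) → pose (-2.1733, -0.4177, -0.2618)
step 2: θ'=-0.3868 (R=-1.0000) → pose (-2.0549, -0.4575, -0.3868)
step 3: θ'=0.1132 (R=2.0000) → pose (-1.0746, -0.5924, 0.1132)
step 4: θ'=-1.3868 (R=-2.3333) → pose (1.4830, -2.4839, -1.3868)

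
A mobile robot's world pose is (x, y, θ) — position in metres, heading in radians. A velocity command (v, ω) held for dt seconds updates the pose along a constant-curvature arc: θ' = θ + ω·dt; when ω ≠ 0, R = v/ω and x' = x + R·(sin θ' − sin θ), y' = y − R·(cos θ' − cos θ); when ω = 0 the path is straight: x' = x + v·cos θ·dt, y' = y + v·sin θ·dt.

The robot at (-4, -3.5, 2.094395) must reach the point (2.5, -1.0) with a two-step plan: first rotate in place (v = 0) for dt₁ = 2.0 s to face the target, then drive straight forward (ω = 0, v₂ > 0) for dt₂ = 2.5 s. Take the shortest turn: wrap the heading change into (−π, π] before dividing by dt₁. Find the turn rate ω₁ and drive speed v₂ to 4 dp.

ω₁ = -0.8636, v₂ = 2.7857

heading to target = atan2(-1−-3.5, 2.5−-4) = 0.3672
Δθ = wrap(0.3672 − 2.0944) = -1.7272; ω₁ = Δθ/dt₁ = -0.8636
distance = √((2.5−-4)² + (-1−-3.5)²) = 6.9642; v₂ = distance/dt₂ = 2.7857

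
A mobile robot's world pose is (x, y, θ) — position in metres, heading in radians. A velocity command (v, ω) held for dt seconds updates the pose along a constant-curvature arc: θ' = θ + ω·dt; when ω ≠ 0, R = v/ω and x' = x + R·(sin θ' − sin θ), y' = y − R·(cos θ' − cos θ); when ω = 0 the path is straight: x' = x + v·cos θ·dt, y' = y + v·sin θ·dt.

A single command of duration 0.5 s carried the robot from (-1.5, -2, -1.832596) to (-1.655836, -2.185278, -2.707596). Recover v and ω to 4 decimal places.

Δθ = -2.707596 − -1.832596 = -0.875000
ω = Δθ/dt = -0.875000/0.5 = -1.7500
R = −Δy/(cos θ' − cos θ) = -0.2857
v = R·ω = -0.2857·-1.7500 = 0.5000

v = 0.5000, ω = -1.7500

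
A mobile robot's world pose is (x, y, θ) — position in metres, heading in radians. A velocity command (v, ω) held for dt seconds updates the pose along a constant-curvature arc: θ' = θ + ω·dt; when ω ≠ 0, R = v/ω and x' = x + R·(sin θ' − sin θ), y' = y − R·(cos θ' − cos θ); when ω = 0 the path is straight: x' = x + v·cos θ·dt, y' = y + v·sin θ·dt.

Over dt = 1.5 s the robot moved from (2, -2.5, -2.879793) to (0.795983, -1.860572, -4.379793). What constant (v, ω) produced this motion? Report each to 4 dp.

Δθ = -4.379793 − -2.879793 = -1.500000
ω = Δθ/dt = -1.500000/1.5 = -1.0000
R = Δx/(sin θ' − sin θ) = -1.0000
v = R·ω = -1.0000·-1.0000 = 1.0000

v = 1.0000, ω = -1.0000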